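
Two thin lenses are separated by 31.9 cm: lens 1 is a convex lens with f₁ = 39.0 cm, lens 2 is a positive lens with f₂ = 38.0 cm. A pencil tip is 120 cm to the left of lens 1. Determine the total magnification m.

Lens 1: 1/d_i1 = 1/(39.0) − 1/(120) = 0.01731, so d_i1 = 57.78 cm; m₁ = −d_i1/d_o1 = -0.4815.
d_o2 = 31.9 − (57.78) = -25.88 cm (virtual object).
Lens 2: 1/d_i2 = 1/(38.0) − 1/(-25.88) = 0.06496, so d_i2 = 15.40 cm; m₂ = −d_i2/d_o2 = +0.5949.
m = m₁·m₂ = (-0.4815)(+0.5949) = -0.286.

m = -0.286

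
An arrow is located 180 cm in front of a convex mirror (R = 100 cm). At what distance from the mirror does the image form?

39.1 cm

f = R/2 = 100/2 = 50.00 cm; for a convex mirror, f = -50.00 cm.
Mirror equation: 1/q = 1/f − 1/p = 1/(-50.00) − 1/(180) = -0.02000 − 0.005556 = -0.02556, so q = -39.1 cm.
The image is virtual, upright and reduced, behind the mirror.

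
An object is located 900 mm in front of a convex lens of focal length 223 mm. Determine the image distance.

296 mm

Thin-lens equation: 1/s_i = 1/f − 1/s_o = 1/(223.0) − 1/(900) = 0.004484 − 0.001111 = 0.003373, so s_i = 296 mm.
The image is real, inverted and reduced, on the far side of the lens.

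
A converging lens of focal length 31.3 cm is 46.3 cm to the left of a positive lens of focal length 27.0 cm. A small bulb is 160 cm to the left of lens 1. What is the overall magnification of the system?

m = -0.335

Lens 1: 1/d_i1 = 1/(31.3) − 1/(160) = 0.02570, so d_i1 = 38.91 cm; m₁ = −d_i1/d_o1 = -0.2432.
d_o2 = 46.3 − (38.91) = 7.390 cm.
Lens 2: 1/d_i2 = 1/(27.0) − 1/(7.390) = -0.09828, so d_i2 = -10.17 cm; m₂ = −d_i2/d_o2 = +1.377.
m = m₁·m₂ = (-0.2432)(+1.377) = -0.335.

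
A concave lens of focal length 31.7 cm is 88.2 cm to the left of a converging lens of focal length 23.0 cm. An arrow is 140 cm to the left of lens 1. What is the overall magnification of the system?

f₁ = −31.7 cm (diverging).
Lens 1: 1/d_i1 = 1/(-31.7) − 1/(140) = -0.03869, so d_i1 = -25.85 cm; m₁ = −d_i1/d_o1 = +0.1846.
d_o2 = 88.2 − (-25.85) = 114.1 cm.
Lens 2: 1/d_i2 = 1/(23.0) − 1/(114.1) = 0.03471, so d_i2 = 28.81 cm; m₂ = −d_i2/d_o2 = -0.2525.
m = m₁·m₂ = (+0.1846)(-0.2525) = -0.0466.

m = -0.0466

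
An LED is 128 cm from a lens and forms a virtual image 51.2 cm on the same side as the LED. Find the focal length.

Virtual image ⇒ d_i = −51.2 cm.
1/f = 1/d_o + 1/d_i = 1/(128) + 1/(-51.2) = -0.01172, so f = -85.3 cm.
Since f is negative, the lens is diverging.

f = -85.3 cm (diverging)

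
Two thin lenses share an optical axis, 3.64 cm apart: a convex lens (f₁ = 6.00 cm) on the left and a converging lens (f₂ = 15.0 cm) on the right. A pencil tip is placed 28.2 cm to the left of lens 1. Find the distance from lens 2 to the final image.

3.15 cm

Lens 1: 1/d_i1 = 1/f₁ − 1/d_o1 = 1/(6.00) − 1/(28.2) = 0.1312, so d_i1 = 7.622 cm.
The intermediate image is 7.622 cm to the right of lens 1, which lies 3.982 cm to the right of lens 2 — a virtual object — so d_o2 = −3.982 cm.
Lens 2: 1/d_i2 = 1/f₂ − 1/d_o2 = 1/(15.0) − 1/(-3.982) = 0.3178, so d_i2 = 3.15 cm.
The final image is real, 3.15 cm to the right of lens 2 (overall magnification ≈ -0.21).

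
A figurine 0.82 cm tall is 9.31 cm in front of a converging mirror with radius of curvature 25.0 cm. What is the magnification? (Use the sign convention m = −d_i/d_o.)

m = +3.92

f = R/2 = 25.0/2 = 12.50 cm.
1/d_i = 1/f − 1/d_o = 1/(12.50) − 1/(9.31) = -0.02741, so d_i = -36.48 cm.
m = −d_i/d_o = −(-36.48)/(9.31) = +3.92.
The image is virtual, upright and enlarged, behind the mirror.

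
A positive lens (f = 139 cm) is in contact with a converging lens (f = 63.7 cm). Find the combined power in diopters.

P = +2.29 D

P₁ = 1/f₁ = 1/(1.39 m) = +0.7194 D; P₂ = 1/f₂ = 1/(0.637 m) = +1.570 D.
For thin lenses in contact, P = P₁ + P₂ = (+0.7194) + (+1.570) = +2.29 D.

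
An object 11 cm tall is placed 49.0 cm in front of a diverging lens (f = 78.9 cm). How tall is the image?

For a diverging lens, f = -78.9 cm.
1/d_i = 1/f − 1/d_o = 1/(-78.90) − 1/(49.0) = -0.03308, so d_i = -30.23 cm.
m = −d_i/d_o = +0.6169.
|h_i| = |m|·h_o = 0.6169 × 11 = 6.79 cm. The image is virtual, upright and reduced, on the same side as the object.

6.79 cm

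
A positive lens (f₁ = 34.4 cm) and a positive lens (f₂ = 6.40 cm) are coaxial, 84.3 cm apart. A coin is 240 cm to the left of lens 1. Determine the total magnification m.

m = +0.0284

Lens 1: 1/d_i1 = 1/(34.4) − 1/(240) = 0.02490, so d_i1 = 40.16 cm; m₁ = −d_i1/d_o1 = -0.1673.
d_o2 = 84.3 − (40.16) = 44.14 cm.
Lens 2: 1/d_i2 = 1/(6.40) − 1/(44.14) = 0.1336, so d_i2 = 7.485 cm; m₂ = −d_i2/d_o2 = -0.1696.
m = m₁·m₂ = (-0.1673)(-0.1696) = +0.0284.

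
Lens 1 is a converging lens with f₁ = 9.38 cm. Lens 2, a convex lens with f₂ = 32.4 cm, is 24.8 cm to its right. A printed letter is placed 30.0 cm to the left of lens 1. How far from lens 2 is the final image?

Lens 1: 1/d_i1 = 1/f₁ − 1/d_o1 = 1/(9.38) − 1/(30.0) = 0.07328, so d_i1 = 13.65 cm.
The intermediate image is 13.65 cm to the right of lens 1, which is 24.8 − (13.65) = 11.15 cm to the left of lens 2, so d_o2 = +11.15 cm.
Lens 2: 1/d_i2 = 1/f₂ − 1/d_o2 = 1/(32.4) − 1/(11.15) = -0.05882, so d_i2 = -17.0 cm.
The final image is virtual, 17.0 cm to the left of lens 2 (overall magnification ≈ -0.69).

17.0 cm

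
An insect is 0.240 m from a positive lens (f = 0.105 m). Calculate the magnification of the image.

m = -0.778

1/d_i = 1/f − 1/d_o = 1/(0.1050) − 1/(0.240) = 5.357, so d_i = 0.1867 m.
m = −d_i/d_o = −(0.1867)/(0.240) = -0.778.
The image is real, inverted and reduced, on the far side of the lens.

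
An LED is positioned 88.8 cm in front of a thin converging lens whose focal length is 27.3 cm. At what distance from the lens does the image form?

Thin-lens equation: 1/q = 1/f − 1/p = 1/(27.30) − 1/(88.8) = 0.03663 − 0.01126 = 0.02537, so q = 39.4 cm.
The image is real, inverted and reduced, on the far side of the lens.

39.4 cm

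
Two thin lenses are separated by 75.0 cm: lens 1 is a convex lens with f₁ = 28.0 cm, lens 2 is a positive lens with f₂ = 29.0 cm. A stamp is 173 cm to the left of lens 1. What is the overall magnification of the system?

Lens 1: 1/d_i1 = 1/(28.0) − 1/(173) = 0.02993, so d_i1 = 33.41 cm; m₁ = −d_i1/d_o1 = -0.1931.
d_o2 = 75.0 − (33.41) = 41.59 cm.
Lens 2: 1/d_i2 = 1/(29.0) − 1/(41.59) = 0.01044, so d_i2 = 95.80 cm; m₂ = −d_i2/d_o2 = -2.303.
m = m₁·m₂ = (-0.1931)(-2.303) = +0.445.

m = +0.445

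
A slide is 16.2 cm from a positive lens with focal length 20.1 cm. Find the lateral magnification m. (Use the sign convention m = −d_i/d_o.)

m = +5.15

1/d_i = 1/f − 1/d_o = 1/(20.10) − 1/(16.2) = -0.01198, so d_i = -83.49 cm.
m = −d_i/d_o = −(-83.49)/(16.2) = +5.15.
The image is virtual, upright and enlarged, on the same side as the object.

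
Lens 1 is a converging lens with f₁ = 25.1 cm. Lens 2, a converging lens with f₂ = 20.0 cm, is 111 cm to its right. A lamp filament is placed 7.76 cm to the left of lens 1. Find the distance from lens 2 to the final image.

Lens 1: 1/d_i1 = 1/f₁ − 1/d_o1 = 1/(25.1) − 1/(7.76) = -0.08903, so d_i1 = -11.23 cm.
The intermediate image is 11.23 cm to the left of lens 1 (virtual), which is 111 − (-11.23) = 122.2 cm to the left of lens 2, so d_o2 = +122.2 cm.
Lens 2: 1/d_i2 = 1/f₂ − 1/d_o2 = 1/(20.0) − 1/(122.2) = 0.04182, so d_i2 = 23.9 cm.
The final image is real, 23.9 cm to the right of lens 2 (overall magnification ≈ -0.28).

23.9 cm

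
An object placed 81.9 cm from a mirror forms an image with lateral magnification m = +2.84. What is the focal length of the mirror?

m = −d_i/d_o ⇒ d_i = −m·d_o = −(+2.84)·(81.9) = -232.6 cm.
1/f = 1/d_o + 1/d_i = 1/(81.9) + 1/(-232.6) = 0.007911, so f = 126 cm.
Since f is positive, the mirror is concave.

f = 126 cm (concave)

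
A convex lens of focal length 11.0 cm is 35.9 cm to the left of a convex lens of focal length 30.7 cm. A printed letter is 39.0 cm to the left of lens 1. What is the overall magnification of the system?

m = -1.19

Lens 1: 1/d_i1 = 1/(11.0) − 1/(39.0) = 0.06527, so d_i1 = 15.32 cm; m₁ = −d_i1/d_o1 = -0.3928.
d_o2 = 35.9 − (15.32) = 20.58 cm.
Lens 2: 1/d_i2 = 1/(30.7) − 1/(20.58) = -0.01602, so d_i2 = -62.43 cm; m₂ = −d_i2/d_o2 = +3.034.
m = m₁·m₂ = (-0.3928)(+3.034) = -1.19.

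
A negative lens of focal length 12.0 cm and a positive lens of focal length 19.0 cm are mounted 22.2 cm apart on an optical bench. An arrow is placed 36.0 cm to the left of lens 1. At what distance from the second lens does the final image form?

Lens 1 is diverging, so f₁ = −12.0 cm.
Lens 1: 1/d_i1 = 1/f₁ − 1/d_o1 = 1/(-12.0) − 1/(36.0) = -0.1111, so d_i1 = -9.000 cm.
The intermediate image is 9.000 cm to the left of lens 1 (virtual), which is 22.2 − (-9.000) = 31.20 cm to the left of lens 2, so d_o2 = +31.20 cm.
Lens 2: 1/d_i2 = 1/f₂ − 1/d_o2 = 1/(19.0) − 1/(31.20) = 0.02058, so d_i2 = 48.6 cm.
The final image is real, 48.6 cm to the right of lens 2 (overall magnification ≈ -0.39).

48.6 cm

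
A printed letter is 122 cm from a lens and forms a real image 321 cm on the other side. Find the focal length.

f = 88.4 cm (converging)

Real image ⇒ d_i = +321 cm.
1/f = 1/d_o + 1/d_i = 1/(122) + 1/(321) = 0.01131, so f = 88.4 cm.
Since f is positive, the lens is converging.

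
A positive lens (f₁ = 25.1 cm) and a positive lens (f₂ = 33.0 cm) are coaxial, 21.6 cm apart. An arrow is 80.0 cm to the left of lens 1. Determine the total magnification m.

Lens 1: 1/d_i1 = 1/(25.1) − 1/(80.0) = 0.02734, so d_i1 = 36.58 cm; m₁ = −d_i1/d_o1 = -0.4572.
d_o2 = 21.6 − (36.58) = -14.98 cm (virtual object).
Lens 2: 1/d_i2 = 1/(33.0) − 1/(-14.98) = 0.09706, so d_i2 = 10.30 cm; m₂ = −d_i2/d_o2 = +0.6878.
m = m₁·m₂ = (-0.4572)(+0.6878) = -0.314.

m = -0.314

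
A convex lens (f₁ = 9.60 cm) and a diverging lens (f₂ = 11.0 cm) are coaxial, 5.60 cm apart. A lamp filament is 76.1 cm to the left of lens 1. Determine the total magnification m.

m = -0.283

Lens 1: 1/d_i1 = 1/(9.60) − 1/(76.1) = 0.09103, so d_i1 = 10.99 cm; m₁ = −d_i1/d_o1 = -0.1444.
d_o2 = 5.60 − (10.99) = -5.390 cm (virtual object).
f₂ = −11.0 cm (diverging).
Lens 2: 1/d_i2 = 1/(-11.0) − 1/(-5.390) = 0.09462, so d_i2 = 10.57 cm; m₂ = −d_i2/d_o2 = +1.961.
m = m₁·m₂ = (-0.1444)(+1.961) = -0.283.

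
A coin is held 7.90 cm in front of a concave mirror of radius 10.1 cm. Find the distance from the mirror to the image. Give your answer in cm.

14.0 cm

f = R/2 = 10.1/2 = 5.050 cm.
Mirror equation: 1/q = 1/f − 1/p = 1/(5.050) − 1/(7.90) = 0.1980 − 0.1266 = 0.07144, so q = 14.0 cm.
The image is real, inverted and enlarged, in front of the mirror.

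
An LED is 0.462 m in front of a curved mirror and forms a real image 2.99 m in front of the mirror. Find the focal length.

Real image ⇒ d_i = +2.99 m.
1/f = 1/d_o + 1/d_i = 1/(0.462) + 1/(2.99) = 2.499, so f = 0.400 m.
Since f is positive, the curved mirror is concave.

f = 0.400 m (concave)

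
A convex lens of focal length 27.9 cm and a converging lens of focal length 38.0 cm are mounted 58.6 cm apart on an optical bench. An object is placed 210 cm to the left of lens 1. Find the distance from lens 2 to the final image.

Lens 1: 1/d_i1 = 1/f₁ − 1/d_o1 = 1/(27.9) − 1/(210) = 0.03108, so d_i1 = 32.17 cm.
The intermediate image is 32.17 cm to the right of lens 1, which is 58.6 − (32.17) = 26.43 cm to the left of lens 2, so d_o2 = +26.43 cm.
Lens 2: 1/d_i2 = 1/f₂ − 1/d_o2 = 1/(38.0) − 1/(26.43) = -0.01152, so d_i2 = -86.8 cm.
The final image is virtual, 86.8 cm to the left of lens 2 (overall magnification ≈ -0.50).

86.8 cm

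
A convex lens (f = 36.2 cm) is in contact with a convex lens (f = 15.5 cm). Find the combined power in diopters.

P₁ = 1/f₁ = 1/(0.362 m) = +2.762 D; P₂ = 1/f₂ = 1/(0.155 m) = +6.452 D.
For thin lenses in contact, P = P₁ + P₂ = (+2.762) + (+6.452) = +9.21 D.

P = +9.21 D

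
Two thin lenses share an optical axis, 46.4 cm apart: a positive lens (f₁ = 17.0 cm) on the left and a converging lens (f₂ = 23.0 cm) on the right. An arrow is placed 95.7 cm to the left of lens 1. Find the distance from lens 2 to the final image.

Lens 1: 1/d_i1 = 1/f₁ − 1/d_o1 = 1/(17.0) − 1/(95.7) = 0.04837, so d_i1 = 20.67 cm.
The intermediate image is 20.67 cm to the right of lens 1, which is 46.4 − (20.67) = 25.73 cm to the left of lens 2, so d_o2 = +25.73 cm.
Lens 2: 1/d_i2 = 1/f₂ − 1/d_o2 = 1/(23.0) − 1/(25.73) = 0.004613, so d_i2 = 217 cm.
The final image is real, 217 cm to the right of lens 2 (overall magnification ≈ 1.8).

217 cm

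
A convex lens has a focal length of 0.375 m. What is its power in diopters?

P = 1/f = 1/(0.375 m) = +2.67 D.

P = +2.67 D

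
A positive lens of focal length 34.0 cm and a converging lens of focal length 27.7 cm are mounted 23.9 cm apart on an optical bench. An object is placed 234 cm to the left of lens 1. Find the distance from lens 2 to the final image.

10.1 cm

Lens 1: 1/d_i1 = 1/f₁ − 1/d_o1 = 1/(34.0) − 1/(234) = 0.02514, so d_i1 = 39.78 cm.
The intermediate image is 39.78 cm to the right of lens 1, which lies 15.88 cm to the right of lens 2 — a virtual object — so d_o2 = −15.88 cm.
Lens 2: 1/d_i2 = 1/f₂ − 1/d_o2 = 1/(27.7) − 1/(-15.88) = 0.09907, so d_i2 = 10.1 cm.
The final image is real, 10.1 cm to the right of lens 2 (overall magnification ≈ -0.11).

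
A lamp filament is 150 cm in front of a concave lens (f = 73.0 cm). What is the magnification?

m = +0.327

For a concave lens, f = -73.0 cm.
1/d_i = 1/f − 1/d_o = 1/(-73.00) − 1/(150) = -0.02037, so d_i = -49.10 cm.
m = −d_i/d_o = −(-49.10)/(150) = +0.327.
The image is virtual, upright and reduced, on the same side as the object.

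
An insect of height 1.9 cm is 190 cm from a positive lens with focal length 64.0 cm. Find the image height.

0.965 cm

1/d_i = 1/f − 1/d_o = 1/(64.00) − 1/(190) = 0.01036, so d_i = 96.51 cm.
m = −d_i/d_o = -0.5079.
|h_i| = |m|·h_o = 0.5079 × 1.9 = 0.965 cm. The image is real, inverted and reduced, on the far side of the lens.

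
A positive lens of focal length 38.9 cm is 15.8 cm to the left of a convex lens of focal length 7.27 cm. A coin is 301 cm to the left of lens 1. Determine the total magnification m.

Lens 1: 1/d_i1 = 1/(38.9) − 1/(301) = 0.02238, so d_i1 = 44.67 cm; m₁ = −d_i1/d_o1 = -0.1484.
d_o2 = 15.8 − (44.67) = -28.87 cm (virtual object).
Lens 2: 1/d_i2 = 1/(7.27) − 1/(-28.87) = 0.1722, so d_i2 = 5.808 cm; m₂ = −d_i2/d_o2 = +0.2012.
m = m₁·m₂ = (-0.1484)(+0.2012) = -0.0299.

m = -0.0299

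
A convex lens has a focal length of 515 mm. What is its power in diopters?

f = 51.5 cm = 0.515 m.
P = 1/f = 1/(0.515 m) = +1.94 D.

P = +1.94 D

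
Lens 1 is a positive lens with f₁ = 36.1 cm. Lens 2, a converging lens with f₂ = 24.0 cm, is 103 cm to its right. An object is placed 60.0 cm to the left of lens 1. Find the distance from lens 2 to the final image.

25.5 cm

Lens 1: 1/d_i1 = 1/f₁ − 1/d_o1 = 1/(36.1) − 1/(60.0) = 0.01103, so d_i1 = 90.63 cm.
The intermediate image is 90.63 cm to the right of lens 1, which is 103 − (90.63) = 12.37 cm to the left of lens 2, so d_o2 = +12.37 cm.
Lens 2: 1/d_i2 = 1/f₂ − 1/d_o2 = 1/(24.0) − 1/(12.37) = -0.03917, so d_i2 = -25.5 cm.
The final image is virtual, 25.5 cm to the left of lens 2 (overall magnification ≈ -3.1).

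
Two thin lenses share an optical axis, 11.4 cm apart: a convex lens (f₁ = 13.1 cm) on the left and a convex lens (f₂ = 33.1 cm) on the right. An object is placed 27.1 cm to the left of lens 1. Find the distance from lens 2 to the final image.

9.82 cm

Lens 1: 1/d_i1 = 1/f₁ − 1/d_o1 = 1/(13.1) − 1/(27.1) = 0.03944, so d_i1 = 25.36 cm.
The intermediate image is 25.36 cm to the right of lens 1, which lies 13.96 cm to the right of lens 2 — a virtual object — so d_o2 = −13.96 cm.
Lens 2: 1/d_i2 = 1/f₂ − 1/d_o2 = 1/(33.1) − 1/(-13.96) = 0.1018, so d_i2 = 9.82 cm.
The final image is real, 9.82 cm to the right of lens 2 (overall magnification ≈ -0.66).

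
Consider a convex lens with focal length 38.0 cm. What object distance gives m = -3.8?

48.0 cm

m = −d_i/d_o ⇒ d_i = −m·d_o.
1/f = 1/d_o + 1/d_i = 1/d_o − 1/(m·d_o) = (1 − 1/m)/d_o, so d_o = f(1 − 1/m) = (38.00)(1 − 1/(-3.8)) = 48.0 cm.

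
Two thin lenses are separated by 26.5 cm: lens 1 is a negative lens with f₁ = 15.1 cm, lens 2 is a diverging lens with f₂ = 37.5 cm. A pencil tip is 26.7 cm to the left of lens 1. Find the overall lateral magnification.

f₁ = −15.1 cm (diverging).
Lens 1: 1/d_i1 = 1/(-15.1) − 1/(26.7) = -0.1037, so d_i1 = -9.645 cm; m₁ = −d_i1/d_o1 = +0.3612.
d_o2 = 26.5 − (-9.645) = 36.14 cm.
f₂ = −37.5 cm (diverging).
Lens 2: 1/d_i2 = 1/(-37.5) − 1/(36.14) = -0.05434, so d_i2 = -18.40 cm; m₂ = −d_i2/d_o2 = +0.5092.
m = m₁·m₂ = (+0.3612)(+0.5092) = +0.184.

m = +0.184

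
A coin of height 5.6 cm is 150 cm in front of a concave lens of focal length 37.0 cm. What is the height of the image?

For a concave lens, f = -37.0 cm.
1/d_i = 1/f − 1/d_o = 1/(-37.00) − 1/(150) = -0.03369, so d_i = -29.68 cm.
m = −d_i/d_o = +0.1979.
|h_i| = |m|·h_o = 0.1979 × 5.6 = 1.11 cm. The image is virtual, upright and reduced, on the same side as the object.

1.11 cm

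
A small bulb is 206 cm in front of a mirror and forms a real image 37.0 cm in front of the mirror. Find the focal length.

f = 31.4 cm (concave)

Real image ⇒ d_i = +37.0 cm.
1/f = 1/d_o + 1/d_i = 1/(206) + 1/(37.0) = 0.03188, so f = 31.4 cm.
Since f is positive, the mirror is concave.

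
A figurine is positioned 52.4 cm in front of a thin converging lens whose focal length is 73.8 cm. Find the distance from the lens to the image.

Thin-lens equation: 1/s_i = 1/f − 1/s_o = 1/(73.80) − 1/(52.4) = 0.01355 − 0.01908 = -0.005534, so s_i = -181 cm.
The image is virtual, upright and enlarged, on the same side as the object.

181 cm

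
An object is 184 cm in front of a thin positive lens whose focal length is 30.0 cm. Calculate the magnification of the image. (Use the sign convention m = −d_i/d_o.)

1/d_i = 1/f − 1/d_o = 1/(30.00) − 1/(184) = 0.02790, so d_i = 35.84 cm.
m = −d_i/d_o = −(35.84)/(184) = -0.195.
The image is real, inverted and reduced, on the far side of the lens.

m = -0.195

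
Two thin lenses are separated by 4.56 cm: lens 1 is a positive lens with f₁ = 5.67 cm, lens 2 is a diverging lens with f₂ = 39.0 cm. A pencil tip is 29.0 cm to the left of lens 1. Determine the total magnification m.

m = -0.260

Lens 1: 1/d_i1 = 1/(5.67) − 1/(29.0) = 0.1419, so d_i1 = 7.048 cm; m₁ = −d_i1/d_o1 = -0.2430.
d_o2 = 4.56 − (7.048) = -2.488 cm (virtual object).
f₂ = −39.0 cm (diverging).
Lens 2: 1/d_i2 = 1/(-39.0) − 1/(-2.488) = 0.3763, so d_i2 = 2.658 cm; m₂ = −d_i2/d_o2 = +1.068.
m = m₁·m₂ = (-0.2430)(+1.068) = -0.260.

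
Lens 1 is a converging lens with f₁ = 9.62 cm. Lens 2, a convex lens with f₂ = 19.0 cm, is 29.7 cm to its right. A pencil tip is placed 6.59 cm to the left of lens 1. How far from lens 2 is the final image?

30.4 cm

Lens 1: 1/d_i1 = 1/f₁ − 1/d_o1 = 1/(9.62) − 1/(6.59) = -0.04779, so d_i1 = -20.92 cm.
The intermediate image is 20.92 cm to the left of lens 1 (virtual), which is 29.7 − (-20.92) = 50.62 cm to the left of lens 2, so d_o2 = +50.62 cm.
Lens 2: 1/d_i2 = 1/f₂ − 1/d_o2 = 1/(19.0) − 1/(50.62) = 0.03288, so d_i2 = 30.4 cm.
The final image is real, 30.4 cm to the right of lens 2 (overall magnification ≈ -1.9).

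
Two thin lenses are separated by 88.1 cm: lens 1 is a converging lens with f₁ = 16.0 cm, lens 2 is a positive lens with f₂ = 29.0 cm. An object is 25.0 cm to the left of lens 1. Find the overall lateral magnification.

Lens 1: 1/d_i1 = 1/(16.0) − 1/(25.0) = 0.02250, so d_i1 = 44.44 cm; m₁ = −d_i1/d_o1 = -1.778.
d_o2 = 88.1 − (44.44) = 43.66 cm.
Lens 2: 1/d_i2 = 1/(29.0) − 1/(43.66) = 0.01158, so d_i2 = 86.37 cm; m₂ = −d_i2/d_o2 = -1.978.
m = m₁·m₂ = (-1.778)(-1.978) = +3.52.

m = +3.52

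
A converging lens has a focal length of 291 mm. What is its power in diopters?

f = 29.1 cm = 0.291 m.
P = 1/f = 1/(0.291 m) = +3.44 D.

P = +3.44 D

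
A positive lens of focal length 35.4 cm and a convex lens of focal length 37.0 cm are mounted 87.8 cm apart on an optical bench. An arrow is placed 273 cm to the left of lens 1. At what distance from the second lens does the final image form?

Lens 1: 1/d_i1 = 1/f₁ − 1/d_o1 = 1/(35.4) − 1/(273) = 0.02459, so d_i1 = 40.67 cm.
The intermediate image is 40.67 cm to the right of lens 1, which is 87.8 − (40.67) = 47.13 cm to the left of lens 2, so d_o2 = +47.13 cm.
Lens 2: 1/d_i2 = 1/f₂ − 1/d_o2 = 1/(37.0) − 1/(47.13) = 0.005809, so d_i2 = 172 cm.
The final image is real, 172 cm to the right of lens 2 (overall magnification ≈ 0.54).

172 cm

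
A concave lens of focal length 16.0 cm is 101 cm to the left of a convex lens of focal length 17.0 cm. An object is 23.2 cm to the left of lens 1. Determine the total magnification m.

f₁ = −16.0 cm (diverging).
Lens 1: 1/d_i1 = 1/(-16.0) − 1/(23.2) = -0.1056, so d_i1 = -9.469 cm; m₁ = −d_i1/d_o1 = +0.4081.
d_o2 = 101 − (-9.469) = 110.5 cm.
Lens 2: 1/d_i2 = 1/(17.0) − 1/(110.5) = 0.04977, so d_i2 = 20.09 cm; m₂ = −d_i2/d_o2 = -0.1818.
m = m₁·m₂ = (+0.4081)(-0.1818) = -0.0742.

m = -0.0742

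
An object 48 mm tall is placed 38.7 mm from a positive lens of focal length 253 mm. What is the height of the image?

1/d_i = 1/f − 1/d_o = 1/(253.0) − 1/(38.7) = -0.02189, so d_i = -45.69 mm.
m = −d_i/d_o = +1.181.
|h_i| = |m|·h_o = 1.181 × 48 = 56.7 mm. The image is virtual, upright and enlarged, on the same side as the object.

56.7 mm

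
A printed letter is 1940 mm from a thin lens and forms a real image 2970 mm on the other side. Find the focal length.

Real image ⇒ d_i = +2970 mm.
1/f = 1/d_o + 1/d_i = 1/(1940) + 1/(2970) = 0.0008522, so f = 1170 mm.
Since f is positive, the thin lens is converging.

f = 1170 mm (converging)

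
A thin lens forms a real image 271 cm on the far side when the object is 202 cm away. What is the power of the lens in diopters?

P = +0.864 D

d_i = +271 cm.
1/f = 1/d_o + 1/d_i = 1/(202) + 1/(271) = 0.008641 cm⁻¹.
f = 115.7 cm = 1.157 m, so P = 1/f = +0.864 D.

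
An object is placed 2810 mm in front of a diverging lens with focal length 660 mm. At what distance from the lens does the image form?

For a diverging lens, f = -660 mm.
Lens equation: 1/s_i = 1/f − 1/s_o = 1/(-660.0) − 1/(2810) = -0.001515 − 0.0003559 = -0.001871, so s_i = -534 mm.
The image is virtual, upright and reduced, on the same side as the object.

534 mm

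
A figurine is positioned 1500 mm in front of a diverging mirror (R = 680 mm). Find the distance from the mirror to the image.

f = R/2 = 680/2 = 340.0 mm; for a diverging mirror, f = -340.0 mm.
Mirror equation: 1/q = 1/f − 1/p = 1/(-340.0) − 1/(1500) = -0.002941 − 0.0006667 = -0.003608, so q = -277 mm.
The image is virtual, upright and reduced, behind the mirror.

277 mm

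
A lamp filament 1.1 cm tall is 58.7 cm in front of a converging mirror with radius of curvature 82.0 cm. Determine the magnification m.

f = R/2 = 82.0/2 = 41.00 cm.
1/d_i = 1/f − 1/d_o = 1/(41.00) − 1/(58.7) = 0.007354, so d_i = 136.0 cm.
m = −d_i/d_o = −(136.0)/(58.7) = -2.32.
The image is real, inverted and enlarged, in front of the mirror.

m = -2.32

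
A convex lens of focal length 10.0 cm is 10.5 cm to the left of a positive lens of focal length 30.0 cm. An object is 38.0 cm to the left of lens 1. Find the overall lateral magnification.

m = -0.324

Lens 1: 1/d_i1 = 1/(10.0) − 1/(38.0) = 0.07368, so d_i1 = 13.57 cm; m₁ = −d_i1/d_o1 = -0.3571.
d_o2 = 10.5 − (13.57) = -3.070 cm (virtual object).
Lens 2: 1/d_i2 = 1/(30.0) − 1/(-3.070) = 0.3591, so d_i2 = 2.785 cm; m₂ = −d_i2/d_o2 = +0.9072.
m = m₁·m₂ = (-0.3571)(+0.9072) = -0.324.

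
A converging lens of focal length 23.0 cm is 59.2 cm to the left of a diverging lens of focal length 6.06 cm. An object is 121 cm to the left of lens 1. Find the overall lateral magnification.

m = -0.0386

Lens 1: 1/d_i1 = 1/(23.0) − 1/(121) = 0.03521, so d_i1 = 28.40 cm; m₁ = −d_i1/d_o1 = -0.2347.
d_o2 = 59.2 − (28.40) = 30.80 cm.
f₂ = −6.06 cm (diverging).
Lens 2: 1/d_i2 = 1/(-6.06) − 1/(30.80) = -0.1975, so d_i2 = -5.064 cm; m₂ = −d_i2/d_o2 = +0.1644.
m = m₁·m₂ = (-0.2347)(+0.1644) = -0.0386.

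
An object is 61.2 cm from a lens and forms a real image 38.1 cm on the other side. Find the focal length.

f = 23.5 cm (converging)

Real image ⇒ d_i = +38.1 cm.
1/f = 1/d_o + 1/d_i = 1/(61.2) + 1/(38.1) = 0.04259, so f = 23.5 cm.
Since f is positive, the lens is converging.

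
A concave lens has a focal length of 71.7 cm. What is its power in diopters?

For a concave lens, f = −71.7 cm.
f = -71.7 cm = -0.717 m.
P = 1/f = 1/(-0.717 m) = -1.39 D.

P = -1.39 D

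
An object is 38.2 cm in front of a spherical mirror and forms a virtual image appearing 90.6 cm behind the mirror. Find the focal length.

f = 66.0 cm (concave)

Virtual image ⇒ d_i = −90.6 cm.
1/f = 1/d_o + 1/d_i = 1/(38.2) + 1/(-90.6) = 0.01514, so f = 66.0 cm.
Since f is positive, the spherical mirror is concave.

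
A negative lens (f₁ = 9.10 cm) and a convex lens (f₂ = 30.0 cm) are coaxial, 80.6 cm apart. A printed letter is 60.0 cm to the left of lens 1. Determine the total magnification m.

f₁ = −9.10 cm (diverging).
Lens 1: 1/d_i1 = 1/(-9.10) − 1/(60.0) = -0.1266, so d_i1 = -7.902 cm; m₁ = −d_i1/d_o1 = +0.1317.
d_o2 = 80.6 − (-7.902) = 88.50 cm.
Lens 2: 1/d_i2 = 1/(30.0) − 1/(88.50) = 0.02203, so d_i2 = 45.38 cm; m₂ = −d_i2/d_o2 = -0.5128.
m = m₁·m₂ = (+0.1317)(-0.5128) = -0.0675.

m = -0.0675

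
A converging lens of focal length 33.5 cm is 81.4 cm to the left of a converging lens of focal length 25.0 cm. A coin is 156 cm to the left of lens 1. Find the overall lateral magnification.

Lens 1: 1/d_i1 = 1/(33.5) − 1/(156) = 0.02344, so d_i1 = 42.66 cm; m₁ = −d_i1/d_o1 = -0.2735.
d_o2 = 81.4 − (42.66) = 38.74 cm.
Lens 2: 1/d_i2 = 1/(25.0) − 1/(38.74) = 0.01419, so d_i2 = 70.49 cm; m₂ = −d_i2/d_o2 = -1.820.
m = m₁·m₂ = (-0.2735)(-1.820) = +0.498.

m = +0.498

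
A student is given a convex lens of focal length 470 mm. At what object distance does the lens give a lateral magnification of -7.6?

532 mm

m = −d_i/d_o ⇒ d_i = −m·d_o.
1/f = 1/d_o + 1/d_i = 1/d_o − 1/(m·d_o) = (1 − 1/m)/d_o, so d_o = f(1 − 1/m) = (470.0)(1 − 1/(-7.6)) = 532 mm.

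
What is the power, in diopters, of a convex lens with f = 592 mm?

f = 59.2 cm = 0.592 m.
P = 1/f = 1/(0.592 m) = +1.69 D.

P = +1.69 D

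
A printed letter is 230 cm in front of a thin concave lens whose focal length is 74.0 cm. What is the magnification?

m = +0.243

For a concave lens, f = -74.0 cm.
1/d_i = 1/f − 1/d_o = 1/(-74.00) − 1/(230) = -0.01786, so d_i = -55.99 cm.
m = −d_i/d_o = −(-55.99)/(230) = +0.243.
The image is virtual, upright and reduced, on the same side as the object.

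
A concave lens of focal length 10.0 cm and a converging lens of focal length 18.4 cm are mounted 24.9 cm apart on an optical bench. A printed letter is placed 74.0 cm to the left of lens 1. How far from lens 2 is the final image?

Lens 1 is diverging, so f₁ = −10.0 cm.
Lens 1: 1/d_i1 = 1/f₁ − 1/d_o1 = 1/(-10.0) − 1/(74.0) = -0.1135, so d_i1 = -8.810 cm.
The intermediate image is 8.810 cm to the left of lens 1 (virtual), which is 24.9 − (-8.810) = 33.71 cm to the left of lens 2, so d_o2 = +33.71 cm.
Lens 2: 1/d_i2 = 1/f₂ − 1/d_o2 = 1/(18.4) − 1/(33.71) = 0.02468, so d_i2 = 40.5 cm.
The final image is real, 40.5 cm to the right of lens 2 (overall magnification ≈ -0.14).

40.5 cm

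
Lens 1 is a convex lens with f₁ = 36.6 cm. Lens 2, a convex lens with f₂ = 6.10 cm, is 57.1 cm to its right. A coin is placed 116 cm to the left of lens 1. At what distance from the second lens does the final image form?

8.96 cm

Lens 1: 1/d_i1 = 1/f₁ − 1/d_o1 = 1/(36.6) − 1/(116) = 0.01870, so d_i1 = 53.47 cm.
The intermediate image is 53.47 cm to the right of lens 1, which is 57.1 − (53.47) = 3.630 cm to the left of lens 2, so d_o2 = +3.630 cm.
Lens 2: 1/d_i2 = 1/f₂ − 1/d_o2 = 1/(6.10) − 1/(3.630) = -0.1115, so d_i2 = -8.96 cm.
The final image is virtual, 8.96 cm to the left of lens 2 (overall magnification ≈ -1.1).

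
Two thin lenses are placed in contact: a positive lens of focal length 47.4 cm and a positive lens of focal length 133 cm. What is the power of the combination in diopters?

P₁ = 1/f₁ = 1/(0.474 m) = +2.110 D; P₂ = 1/f₂ = 1/(1.33 m) = +0.7519 D.
For thin lenses in contact, P = P₁ + P₂ = (+2.110) + (+0.7519) = +2.86 D.

P = +2.86 D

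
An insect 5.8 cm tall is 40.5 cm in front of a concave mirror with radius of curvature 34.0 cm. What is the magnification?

f = R/2 = 34.0/2 = 17.00 cm.
1/d_i = 1/f − 1/d_o = 1/(17.00) − 1/(40.5) = 0.03413, so d_i = 29.30 cm.
m = −d_i/d_o = −(29.30)/(40.5) = -0.723.
The image is real, inverted and reduced, in front of the mirror.

m = -0.723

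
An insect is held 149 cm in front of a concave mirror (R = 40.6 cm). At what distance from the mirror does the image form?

23.5 cm

f = R/2 = 40.6/2 = 20.30 cm.
Mirror equation: 1/d_i = 1/f − 1/d_o = 1/(20.30) − 1/(149) = 0.04926 − 0.006711 = 0.04255, so d_i = 23.5 cm.
The image is real, inverted and reduced, in front of the mirror.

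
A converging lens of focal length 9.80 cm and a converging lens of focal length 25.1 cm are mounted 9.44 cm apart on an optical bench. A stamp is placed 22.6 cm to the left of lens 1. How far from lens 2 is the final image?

5.99 cm

Lens 1: 1/d_i1 = 1/f₁ − 1/d_o1 = 1/(9.80) − 1/(22.6) = 0.05779, so d_i1 = 17.30 cm.
The intermediate image is 17.30 cm to the right of lens 1, which lies 7.860 cm to the right of lens 2 — a virtual object — so d_o2 = −7.860 cm.
Lens 2: 1/d_i2 = 1/f₂ − 1/d_o2 = 1/(25.1) − 1/(-7.860) = 0.1671, so d_i2 = 5.99 cm.
The final image is real, 5.99 cm to the right of lens 2 (overall magnification ≈ -0.58).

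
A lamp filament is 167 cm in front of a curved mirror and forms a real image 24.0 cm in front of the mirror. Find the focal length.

Real image ⇒ d_i = +24.0 cm.
1/f = 1/d_o + 1/d_i = 1/(167) + 1/(24.0) = 0.04765, so f = 21.0 cm.
Since f is positive, the curved mirror is concave.

f = 21.0 cm (concave)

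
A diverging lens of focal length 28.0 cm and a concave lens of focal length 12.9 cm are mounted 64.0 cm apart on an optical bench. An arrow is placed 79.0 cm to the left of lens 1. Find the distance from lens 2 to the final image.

11.2 cm

Lens 1 is diverging, so f₁ = −28.0 cm.
Lens 1: 1/d_i1 = 1/f₁ − 1/d_o1 = 1/(-28.0) − 1/(79.0) = -0.04837, so d_i1 = -20.67 cm.
The intermediate image is 20.67 cm to the left of lens 1 (virtual), which is 64.0 − (-20.67) = 84.67 cm to the left of lens 2, so d_o2 = +84.67 cm.
Lens 2 is diverging, so f₂ = −12.9 cm.
Lens 2: 1/d_i2 = 1/f₂ − 1/d_o2 = 1/(-12.9) − 1/(84.67) = -0.08933, so d_i2 = -11.2 cm.
The final image is virtual, 11.2 cm to the left of lens 2 (overall magnification ≈ 0.035).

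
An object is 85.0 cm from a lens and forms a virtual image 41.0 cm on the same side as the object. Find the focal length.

Virtual image ⇒ d_i = −41.0 cm.
1/f = 1/d_o + 1/d_i = 1/(85.0) + 1/(-41.0) = -0.01263, so f = -79.2 cm.
Since f is negative, the lens is diverging.

f = -79.2 cm (diverging)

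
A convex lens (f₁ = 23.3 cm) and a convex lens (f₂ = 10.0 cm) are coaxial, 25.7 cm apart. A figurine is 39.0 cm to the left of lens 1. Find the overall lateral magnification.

m = -0.352

Lens 1: 1/d_i1 = 1/(23.3) − 1/(39.0) = 0.01728, so d_i1 = 57.88 cm; m₁ = −d_i1/d_o1 = -1.484.
d_o2 = 25.7 − (57.88) = -32.18 cm (virtual object).
Lens 2: 1/d_i2 = 1/(10.0) − 1/(-32.18) = 0.1311, so d_i2 = 7.629 cm; m₂ = −d_i2/d_o2 = +0.2371.
m = m₁·m₂ = (-1.484)(+0.2371) = -0.352.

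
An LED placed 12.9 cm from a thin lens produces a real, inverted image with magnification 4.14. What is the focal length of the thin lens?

m = −d_i/d_o ⇒ d_i = −m·d_o = −(-4.14)·(12.9) = 53.41 cm.
1/f = 1/d_o + 1/d_i = 1/(12.9) + 1/(53.41) = 0.09624, so f = 10.4 cm.
Since f is positive, the thin lens is converging.

f = 10.4 cm (converging)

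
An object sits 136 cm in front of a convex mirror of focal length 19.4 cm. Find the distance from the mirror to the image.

For a convex mirror, f = -19.4 cm.
Mirror equation: 1/s_i = 1/f − 1/s_o = 1/(-19.40) − 1/(136) = -0.05155 − 0.007353 = -0.05890, so s_i = -17.0 cm.
The image is virtual, upright and reduced, behind the mirror.

17.0 cm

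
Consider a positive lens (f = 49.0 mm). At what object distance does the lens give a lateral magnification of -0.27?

230 mm

m = −d_i/d_o ⇒ d_i = −m·d_o.
1/f = 1/d_o + 1/d_i = 1/d_o − 1/(m·d_o) = (1 − 1/m)/d_o, so d_o = f(1 − 1/m) = (49.00)(1 − 1/(-0.27)) = 230 mm.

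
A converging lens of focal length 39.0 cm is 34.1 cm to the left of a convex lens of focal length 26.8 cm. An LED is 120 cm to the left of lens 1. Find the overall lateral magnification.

m = -0.256

Lens 1: 1/d_i1 = 1/(39.0) − 1/(120) = 0.01731, so d_i1 = 57.78 cm; m₁ = −d_i1/d_o1 = -0.4815.
d_o2 = 34.1 − (57.78) = -23.68 cm (virtual object).
Lens 2: 1/d_i2 = 1/(26.8) − 1/(-23.68) = 0.07954, so d_i2 = 12.57 cm; m₂ = −d_i2/d_o2 = +0.5309.
m = m₁·m₂ = (-0.4815)(+0.5309) = -0.256.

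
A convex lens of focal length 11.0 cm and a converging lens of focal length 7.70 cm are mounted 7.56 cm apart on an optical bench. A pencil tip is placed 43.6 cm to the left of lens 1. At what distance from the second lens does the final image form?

3.71 cm

Lens 1: 1/d_i1 = 1/f₁ − 1/d_o1 = 1/(11.0) − 1/(43.6) = 0.06797, so d_i1 = 14.71 cm.
The intermediate image is 14.71 cm to the right of lens 1, which lies 7.150 cm to the right of lens 2 — a virtual object — so d_o2 = −7.150 cm.
Lens 2: 1/d_i2 = 1/f₂ − 1/d_o2 = 1/(7.70) − 1/(-7.150) = 0.2697, so d_i2 = 3.71 cm.
The final image is real, 3.71 cm to the right of lens 2 (overall magnification ≈ -0.17).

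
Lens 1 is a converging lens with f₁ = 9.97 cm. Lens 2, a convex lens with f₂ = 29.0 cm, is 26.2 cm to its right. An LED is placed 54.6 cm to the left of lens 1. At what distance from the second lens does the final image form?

Lens 1: 1/d_i1 = 1/f₁ − 1/d_o1 = 1/(9.97) − 1/(54.6) = 0.08199, so d_i1 = 12.20 cm.
The intermediate image is 12.20 cm to the right of lens 1, which is 26.2 − (12.20) = 14.00 cm to the left of lens 2, so d_o2 = +14.00 cm.
Lens 2: 1/d_i2 = 1/f₂ − 1/d_o2 = 1/(29.0) − 1/(14.00) = -0.03695, so d_i2 = -27.1 cm.
The final image is virtual, 27.1 cm to the left of lens 2 (overall magnification ≈ -0.43).

27.1 cm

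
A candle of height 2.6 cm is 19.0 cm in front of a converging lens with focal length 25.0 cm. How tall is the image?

1/d_i = 1/f − 1/d_o = 1/(25.00) − 1/(19.0) = -0.01263, so d_i = -79.17 cm.
m = −d_i/d_o = +4.167.
|h_i| = |m|·h_o = 4.167 × 2.6 = 10.8 cm. The image is virtual, upright and enlarged, on the same side as the object.

10.8 cm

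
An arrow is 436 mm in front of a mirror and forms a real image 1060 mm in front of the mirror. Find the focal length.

f = 309 mm (concave)

Real image ⇒ d_i = +1060 mm.
1/f = 1/d_o + 1/d_i = 1/(436) + 1/(1060) = 0.003237, so f = 309 mm.
Since f is positive, the mirror is concave.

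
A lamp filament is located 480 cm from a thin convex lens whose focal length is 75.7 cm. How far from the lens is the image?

Thin-lens equation: 1/d_i = 1/f − 1/d_o = 1/(75.70) − 1/(480) = 0.01321 − 0.002083 = 0.01113, so d_i = 89.9 cm.
The image is real, inverted and reduced, on the far side of the lens.

89.9 cm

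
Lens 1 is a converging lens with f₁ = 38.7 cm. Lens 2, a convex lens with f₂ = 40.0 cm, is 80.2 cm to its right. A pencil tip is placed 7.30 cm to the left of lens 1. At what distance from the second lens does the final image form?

Lens 1: 1/d_i1 = 1/f₁ − 1/d_o1 = 1/(38.7) − 1/(7.30) = -0.1111, so d_i1 = -8.997 cm.
The intermediate image is 8.997 cm to the left of lens 1 (virtual), which is 80.2 − (-8.997) = 89.20 cm to the left of lens 2, so d_o2 = +89.20 cm.
Lens 2: 1/d_i2 = 1/f₂ − 1/d_o2 = 1/(40.0) − 1/(89.20) = 0.01379, so d_i2 = 72.5 cm.
The final image is real, 72.5 cm to the right of lens 2 (overall magnification ≈ -1.0).

72.5 cm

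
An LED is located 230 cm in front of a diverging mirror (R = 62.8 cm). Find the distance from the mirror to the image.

27.6 cm

f = R/2 = 62.8/2 = 31.40 cm; for a diverging mirror, f = -31.40 cm.
Mirror equation: 1/s_i = 1/f − 1/s_o = 1/(-31.40) − 1/(230) = -0.03185 − 0.004348 = -0.03619, so s_i = -27.6 cm.
The image is virtual, upright and reduced, behind the mirror.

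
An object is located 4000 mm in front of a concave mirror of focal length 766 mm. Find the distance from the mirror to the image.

947 mm

Mirror equation: 1/q = 1/f − 1/p = 1/(766.0) − 1/(4000) = 0.001305 − 0.0002500 = 0.001055, so q = 947 mm.
The image is real, inverted and reduced, in front of the mirror.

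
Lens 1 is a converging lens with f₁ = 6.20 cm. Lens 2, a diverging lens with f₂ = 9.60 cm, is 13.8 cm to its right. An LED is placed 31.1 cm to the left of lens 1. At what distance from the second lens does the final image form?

3.71 cm

Lens 1: 1/d_i1 = 1/f₁ − 1/d_o1 = 1/(6.20) − 1/(31.1) = 0.1291, so d_i1 = 7.744 cm.
The intermediate image is 7.744 cm to the right of lens 1, which is 13.8 − (7.744) = 6.056 cm to the left of lens 2, so d_o2 = +6.056 cm.
Lens 2 is diverging, so f₂ = −9.60 cm.
Lens 2: 1/d_i2 = 1/f₂ − 1/d_o2 = 1/(-9.60) − 1/(6.056) = -0.2693, so d_i2 = -3.71 cm.
The final image is virtual, 3.71 cm to the left of lens 2 (overall magnification ≈ -0.15).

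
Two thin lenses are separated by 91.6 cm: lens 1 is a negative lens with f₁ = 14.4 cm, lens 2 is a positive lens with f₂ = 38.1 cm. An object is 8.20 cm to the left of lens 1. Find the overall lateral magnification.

f₁ = −14.4 cm (diverging).
Lens 1: 1/d_i1 = 1/(-14.4) − 1/(8.20) = -0.1914, so d_i1 = -5.225 cm; m₁ = −d_i1/d_o1 = +0.6372.
d_o2 = 91.6 − (-5.225) = 96.82 cm.
Lens 2: 1/d_i2 = 1/(38.1) − 1/(96.82) = 0.01592, so d_i2 = 62.82 cm; m₂ = −d_i2/d_o2 = -0.6488.
m = m₁·m₂ = (+0.6372)(-0.6488) = -0.413.

m = -0.413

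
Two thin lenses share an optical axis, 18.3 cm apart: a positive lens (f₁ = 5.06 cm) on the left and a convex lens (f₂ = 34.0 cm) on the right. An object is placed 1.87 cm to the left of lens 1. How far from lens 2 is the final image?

Lens 1: 1/d_i1 = 1/f₁ − 1/d_o1 = 1/(5.06) − 1/(1.87) = -0.3371, so d_i1 = -2.966 cm.
The intermediate image is 2.966 cm to the left of lens 1 (virtual), which is 18.3 − (-2.966) = 21.27 cm to the left of lens 2, so d_o2 = +21.27 cm.
Lens 2: 1/d_i2 = 1/f₂ − 1/d_o2 = 1/(34.0) − 1/(21.27) = -0.01760, so d_i2 = -56.8 cm.
The final image is virtual, 56.8 cm to the left of lens 2 (overall magnification ≈ 4.2).

56.8 cm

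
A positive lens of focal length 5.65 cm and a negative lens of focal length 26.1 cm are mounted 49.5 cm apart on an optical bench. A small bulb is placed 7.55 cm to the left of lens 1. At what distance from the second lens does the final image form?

13.3 cm

Lens 1: 1/d_i1 = 1/f₁ − 1/d_o1 = 1/(5.65) − 1/(7.55) = 0.04454, so d_i1 = 22.45 cm.
The intermediate image is 22.45 cm to the right of lens 1, which is 49.5 − (22.45) = 27.05 cm to the left of lens 2, so d_o2 = +27.05 cm.
Lens 2 is diverging, so f₂ = −26.1 cm.
Lens 2: 1/d_i2 = 1/f₂ − 1/d_o2 = 1/(-26.1) − 1/(27.05) = -0.07528, so d_i2 = -13.3 cm.
The final image is virtual, 13.3 cm to the left of lens 2 (overall magnification ≈ -1.5).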